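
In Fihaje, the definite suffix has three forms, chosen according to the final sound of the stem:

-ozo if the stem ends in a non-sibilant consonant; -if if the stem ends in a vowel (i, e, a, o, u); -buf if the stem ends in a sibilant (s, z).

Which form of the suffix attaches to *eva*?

-if

Since the final sound of *eva* is /a/ (a vowel), it takes -if.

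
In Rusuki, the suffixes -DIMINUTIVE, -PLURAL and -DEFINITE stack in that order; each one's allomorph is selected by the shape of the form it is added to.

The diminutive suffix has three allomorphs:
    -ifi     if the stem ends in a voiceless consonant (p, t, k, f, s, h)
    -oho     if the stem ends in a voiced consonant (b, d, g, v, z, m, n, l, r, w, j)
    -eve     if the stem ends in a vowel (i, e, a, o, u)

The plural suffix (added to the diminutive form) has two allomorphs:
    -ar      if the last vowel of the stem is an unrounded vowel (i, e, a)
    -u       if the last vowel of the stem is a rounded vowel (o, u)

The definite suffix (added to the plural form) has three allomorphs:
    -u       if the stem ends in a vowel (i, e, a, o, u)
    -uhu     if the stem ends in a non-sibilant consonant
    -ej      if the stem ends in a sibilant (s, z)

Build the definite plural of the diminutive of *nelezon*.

nelezonohouu

The final sound of *nelezon* is /n/, which is a voiced consonant, so the diminutive suffix is -oho, giving *nelezonoho*.
The diminutive form *nelezonoho* — last vowel /o/ (a rounded vowel) → -u → *nelezonohou*.
The plural form *nelezonohou*: final sound = /u/, a vowel → -u → *nelezonohouu*.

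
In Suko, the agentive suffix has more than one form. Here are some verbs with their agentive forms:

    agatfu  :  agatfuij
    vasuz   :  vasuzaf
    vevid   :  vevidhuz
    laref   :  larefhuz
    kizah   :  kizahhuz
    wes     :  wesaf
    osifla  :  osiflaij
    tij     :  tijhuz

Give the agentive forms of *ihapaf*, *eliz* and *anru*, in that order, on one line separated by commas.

The pattern is sibilance of the final sound: -af when the stem ends in a sibilant (*vasuz*, *wes*); -huz when the stem ends in a non-sibilant consonant (*vevid*, *laref*, *kizah*, *tij*); -ij when the stem ends in a vowel (*agatfu*, *osifla*).
Since the final sound of *ihapaf* is /f/ (a non-sibilant consonant), it takes -huz, giving *ihapafhuz*.
The final sound of *eliz* is /z/, which is a sibilant, so the suffix is -af, giving *elizaf*.
Since the final sound of *anru* is /u/ (a vowel), it takes -ij, giving *anruij*.

ihapafhuz, elizaf, anruij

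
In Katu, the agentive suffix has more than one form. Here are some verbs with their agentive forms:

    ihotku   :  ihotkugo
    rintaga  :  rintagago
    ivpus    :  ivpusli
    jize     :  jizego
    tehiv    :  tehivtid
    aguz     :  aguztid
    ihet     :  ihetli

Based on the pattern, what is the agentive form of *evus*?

The alternation tracks the final sound of the stem — -li when the stem ends in a voiceless consonant (*ivpus*, *ihet*); -tid when the stem ends in a voiced consonant (*tehiv*, *aguz*); -go when the stem ends in a vowel (*ihotku*, *rintaga*, *jize*).
*evus*: final sound = /s/, a voiceless consonant → -li → *evusli*.

evusli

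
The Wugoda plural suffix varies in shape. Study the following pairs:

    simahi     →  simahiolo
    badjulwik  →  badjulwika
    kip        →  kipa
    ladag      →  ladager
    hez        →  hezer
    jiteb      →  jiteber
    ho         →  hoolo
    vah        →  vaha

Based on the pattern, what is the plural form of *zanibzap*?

The alternation tracks the final sound of the stem — -a when the stem ends in a voiceless consonant (*badjulwik*, *kip*, *vah*); -er when the stem ends in a voiced consonant (*ladag*, *hez*, *jiteb*); -olo when the stem ends in a vowel (*simahi*, *ho*).
The final sound of *zanibzap* is /p/, which is a voiceless consonant, so the suffix is -a, giving *zanibzapa*.

zanibzapa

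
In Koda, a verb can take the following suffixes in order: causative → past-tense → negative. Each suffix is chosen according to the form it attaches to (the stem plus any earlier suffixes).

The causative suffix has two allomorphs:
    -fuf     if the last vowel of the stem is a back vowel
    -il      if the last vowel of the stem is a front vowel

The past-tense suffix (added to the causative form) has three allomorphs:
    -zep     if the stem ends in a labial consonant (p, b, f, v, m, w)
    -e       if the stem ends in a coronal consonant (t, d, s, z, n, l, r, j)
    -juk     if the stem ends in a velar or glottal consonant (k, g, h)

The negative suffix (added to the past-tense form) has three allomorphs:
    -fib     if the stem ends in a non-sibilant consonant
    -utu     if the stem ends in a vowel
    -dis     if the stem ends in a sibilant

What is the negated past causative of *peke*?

The last vowel of *peke* is /e/, which is a front vowel, so the causative suffix is -il, giving *pekeil*.
Since the final consonant of the causative form *pekeil* is /l/ (coronal), it takes -e, giving *pekeile*.
The final sound of the past-tense form *pekeile* is /e/, which is a vowel, so the negative suffix is -utu, giving *pekeileutu*.

pekeileutu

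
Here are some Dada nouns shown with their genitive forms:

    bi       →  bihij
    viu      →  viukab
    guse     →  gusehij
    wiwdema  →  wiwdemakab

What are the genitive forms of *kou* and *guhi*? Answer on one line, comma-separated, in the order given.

The pattern is front/back vowel harmony: -hij when the last vowel of the stem is a front vowel (*bi*, *guse*); -kab when the last vowel of the stem is a back vowel (*viu*, *wiwdema*).
*kou*: last vowel = /u/, a back vowel → -kab → *koukab*.
*guhi* — last vowel /i/ (a front vowel) → -hij → *guhihij*.

koukab, guhihij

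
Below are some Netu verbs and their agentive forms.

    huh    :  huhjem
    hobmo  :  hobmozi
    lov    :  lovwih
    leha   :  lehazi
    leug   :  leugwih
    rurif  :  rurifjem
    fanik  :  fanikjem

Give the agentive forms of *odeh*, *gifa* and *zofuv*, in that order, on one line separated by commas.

The suffix is conditioned by the final sound: -jem when the stem ends in a voiceless consonant (*huh*, *rurif*, *fanik*); -wih when the stem ends in a voiced consonant (*lov*, *leug*); -zi when the stem ends in a vowel (*hobmo*, *leha*).
The final sound of *odeh* is /h/, which is a voiceless consonant, so the suffix is -jem, giving *odehjem*.
The final sound of *gifa* is /a/, which is a vowel, so the suffix is -zi, giving *gifazi*.
The final sound of *zofuv* is /v/, which is a voiced consonant, so the suffix is -wih, giving *zofuvwih*.

odehjem, gifazi, zofuvwih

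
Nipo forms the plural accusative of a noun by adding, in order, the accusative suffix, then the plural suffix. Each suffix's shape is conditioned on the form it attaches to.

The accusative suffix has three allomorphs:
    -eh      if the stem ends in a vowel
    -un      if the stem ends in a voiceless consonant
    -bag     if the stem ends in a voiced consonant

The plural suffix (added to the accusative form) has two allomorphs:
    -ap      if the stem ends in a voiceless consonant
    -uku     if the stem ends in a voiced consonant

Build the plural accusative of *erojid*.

erojidbaguku

*erojid* — final sound /d/ (a voiced consonant) → -bag → *erojidbag*.
The accusative form *erojidbag* — final consonant /g/ (voiced) → -uku → *erojidbaguku*.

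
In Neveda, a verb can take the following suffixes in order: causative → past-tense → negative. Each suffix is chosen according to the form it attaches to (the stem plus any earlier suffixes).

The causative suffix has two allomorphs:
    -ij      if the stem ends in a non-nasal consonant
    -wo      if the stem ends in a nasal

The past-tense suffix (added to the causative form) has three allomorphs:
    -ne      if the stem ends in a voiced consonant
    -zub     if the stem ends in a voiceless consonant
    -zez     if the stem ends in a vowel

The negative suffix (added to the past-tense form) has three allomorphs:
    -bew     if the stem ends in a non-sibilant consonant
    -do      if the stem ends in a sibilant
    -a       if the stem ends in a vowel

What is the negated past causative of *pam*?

pamwozezdo

Since the final consonant of *pam* is /m/ (a nasal), it takes -wo, giving *pamwo*.
The causative form *pamwo* — final sound /o/ (a vowel) → -zez → *pamwozez*.
The final sound of the past-tense form *pamwozez* is /z/, which is a sibilant, so the negative suffix is -do, giving *pamwozezdo*.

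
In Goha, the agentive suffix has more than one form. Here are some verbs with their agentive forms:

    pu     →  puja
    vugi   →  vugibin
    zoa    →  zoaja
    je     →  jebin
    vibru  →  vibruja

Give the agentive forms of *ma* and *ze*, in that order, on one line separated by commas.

The suffix is conditioned by the last vowel: -bin when the last vowel of the stem is a front vowel (*vugi*, *je*); -ja when the last vowel of the stem is a back vowel (*pu*, *zoa*, *vibru*).
*ma*: last vowel = /a/, a back vowel → -ja → *maja*.
Since the last vowel of *ze* is /e/ (a front vowel), it takes -bin, giving *zebin*.

maja, zebin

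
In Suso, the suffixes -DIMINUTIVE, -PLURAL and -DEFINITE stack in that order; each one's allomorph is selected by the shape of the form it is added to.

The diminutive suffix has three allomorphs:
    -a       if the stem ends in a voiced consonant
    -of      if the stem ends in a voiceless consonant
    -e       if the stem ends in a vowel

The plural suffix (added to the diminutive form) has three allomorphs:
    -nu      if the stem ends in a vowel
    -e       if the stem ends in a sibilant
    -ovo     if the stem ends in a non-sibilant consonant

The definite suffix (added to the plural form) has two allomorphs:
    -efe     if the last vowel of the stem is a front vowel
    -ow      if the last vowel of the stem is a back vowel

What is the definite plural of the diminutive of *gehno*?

gehnoenuow

*gehno* — final sound /o/ (a vowel) → -e → *gehnoe*.
The diminutive form *gehnoe*: final sound = /e/, a vowel → -nu → *gehnoenu*.
Since the last vowel of the plural form *gehnoenu* is /u/ (a back vowel), it takes -ow, giving *gehnoenuow*.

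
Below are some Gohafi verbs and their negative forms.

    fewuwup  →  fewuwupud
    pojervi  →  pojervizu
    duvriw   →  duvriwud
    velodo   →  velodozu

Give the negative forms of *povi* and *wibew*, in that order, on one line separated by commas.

The suffix is conditioned by the final sound: -ud when the stem ends in a consonant (*fewuwup*, *duvriw*); -zu when the stem ends in a vowel (*pojervi*, *velodo*).
*povi* — final sound /i/ (a vowel) → -zu → *povizu*.
*wibew* — final sound /w/ (a consonant) → -ud → *wibewud*.

povizu, wibewud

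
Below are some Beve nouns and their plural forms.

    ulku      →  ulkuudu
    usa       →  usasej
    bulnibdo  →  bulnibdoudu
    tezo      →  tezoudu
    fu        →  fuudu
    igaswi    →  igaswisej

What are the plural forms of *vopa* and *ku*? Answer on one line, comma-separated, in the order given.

Looking at the last vowel of each stem: -udu when the last vowel of the stem is a rounded vowel (*ulku*, *bulnibdo*, *tezo*, *fu*); -sej when the last vowel of the stem is an unrounded vowel (*usa*, *igaswi*).
Since the last vowel of *vopa* is /a/ (an unrounded vowel), it takes -sej, giving *vopasej*.
*ku*: last vowel = /u/, a rounded vowel → -udu → *kuudu*.

vopasej, kuudu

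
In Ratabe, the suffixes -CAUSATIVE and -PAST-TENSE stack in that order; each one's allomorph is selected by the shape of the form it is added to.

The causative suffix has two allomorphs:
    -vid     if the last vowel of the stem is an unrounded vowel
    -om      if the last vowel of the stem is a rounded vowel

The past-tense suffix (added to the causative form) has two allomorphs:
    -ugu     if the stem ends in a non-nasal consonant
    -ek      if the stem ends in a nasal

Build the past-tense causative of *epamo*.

epamoomek

The last vowel of *epamo* is /o/, which is a rounded vowel, so the causative suffix is -om, giving *epamoom*.
Since the final consonant of the causative form *epamoom* is /m/ (a nasal), it takes -ek, giving *epamoomek*.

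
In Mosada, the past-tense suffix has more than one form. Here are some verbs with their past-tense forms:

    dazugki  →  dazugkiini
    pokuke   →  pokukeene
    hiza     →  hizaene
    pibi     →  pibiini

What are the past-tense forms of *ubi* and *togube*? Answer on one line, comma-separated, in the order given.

The suffix is conditioned by the last vowel: -ini when the last vowel of the stem is a high vowel (*dazugki*, *pibi*); -ene when the last vowel of the stem is a non-high vowel (*pokuke*, *hiza*).
*ubi* — last vowel /i/ (a high vowel) → -ini → *ubiini*.
*togube*: last vowel = /e/, a non-high vowel → -ene → *togubeene*.

ubiini, togubeene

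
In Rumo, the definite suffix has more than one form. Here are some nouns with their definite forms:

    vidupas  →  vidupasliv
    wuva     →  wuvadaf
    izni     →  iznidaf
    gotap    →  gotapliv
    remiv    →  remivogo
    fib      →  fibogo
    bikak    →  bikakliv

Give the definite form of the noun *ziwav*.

The suffix is conditioned by the final sound: -liv when the stem ends in a voiceless consonant (*vidupas*, *gotap*, *bikak*); -ogo when the stem ends in a voiced consonant (*remiv*, *fib*); -daf when the stem ends in a vowel (*wuva*, *izni*).
The final sound of *ziwav* is /v/, which is a voiced consonant, so the suffix is -ogo, giving *ziwavogo*.

ziwavogo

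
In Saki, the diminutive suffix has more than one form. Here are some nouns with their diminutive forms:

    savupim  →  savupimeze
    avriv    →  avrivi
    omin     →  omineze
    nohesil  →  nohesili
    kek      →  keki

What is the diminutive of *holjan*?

Looking at the final consonant of each stem: -eze when the stem ends in a nasal (*savupim*, *omin*); -i when the stem ends in a non-nasal consonant (*avriv*, *nohesil*, *kek*).
*holjan* — final consonant /n/ (a nasal) → -eze → *holjaneze*.

holjaneze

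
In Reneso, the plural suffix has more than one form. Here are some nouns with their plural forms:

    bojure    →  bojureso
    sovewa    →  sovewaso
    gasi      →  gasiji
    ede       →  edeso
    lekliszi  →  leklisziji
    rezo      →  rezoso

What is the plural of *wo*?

woso

The alternation tracks the last vowel of the stem — -ji when the last vowel of the stem is a high vowel (*gasi*, *lekliszi*); -so when the last vowel of the stem is a non-high vowel (*bojure*, *sovewa*, *ede*, *rezo*).
*wo* — last vowel /o/ (a non-high vowel) → -so → *woso*.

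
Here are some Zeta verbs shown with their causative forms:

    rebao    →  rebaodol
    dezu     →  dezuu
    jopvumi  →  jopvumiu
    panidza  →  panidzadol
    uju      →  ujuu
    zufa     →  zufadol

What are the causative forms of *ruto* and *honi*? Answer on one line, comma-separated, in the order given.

The alternation tracks the last vowel of the stem — -u when the last vowel of the stem is a high vowel (*dezu*, *jopvumi*, *uju*); -dol when the last vowel of the stem is a non-high vowel (*rebao*, *panidza*, *zufa*).
*ruto*: last vowel = /o/, a non-high vowel → -dol → *rutodol*.
*honi*: last vowel = /i/, a high vowel → -u → *honiu*.

rutodol, honiu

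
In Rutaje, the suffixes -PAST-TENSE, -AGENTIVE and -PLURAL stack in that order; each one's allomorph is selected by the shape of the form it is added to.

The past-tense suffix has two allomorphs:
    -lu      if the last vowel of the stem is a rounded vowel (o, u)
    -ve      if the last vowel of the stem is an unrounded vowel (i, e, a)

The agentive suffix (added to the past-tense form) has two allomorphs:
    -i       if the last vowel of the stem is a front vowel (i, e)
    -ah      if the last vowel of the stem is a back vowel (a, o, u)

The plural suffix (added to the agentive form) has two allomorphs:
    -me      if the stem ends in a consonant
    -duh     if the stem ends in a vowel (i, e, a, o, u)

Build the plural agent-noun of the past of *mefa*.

*mefa* — last vowel /a/ (an unrounded vowel) → -ve → *mefave*.
The past-tense form *mefave*: last vowel = /e/, a front vowel → -i → *mefavei*.
The agentive form *mefavei* — final sound /i/ (a vowel) → -duh → *mefaveiduh*.

mefaveiduh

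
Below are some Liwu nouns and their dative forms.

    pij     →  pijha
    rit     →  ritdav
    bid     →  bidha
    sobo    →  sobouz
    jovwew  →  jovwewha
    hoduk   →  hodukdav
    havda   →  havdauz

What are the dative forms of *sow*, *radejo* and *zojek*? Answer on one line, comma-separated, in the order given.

Looking at the final sound of each stem: -dav when the stem ends in a voiceless consonant (*rit*, *hoduk*); -ha when the stem ends in a voiced consonant (*pij*, *bid*, *jovwew*); -uz when the stem ends in a vowel (*sobo*, *havda*).
*sow*: final sound = /w/, a voiced consonant → -ha → *sowha*.
Since the final sound of *radejo* is /o/ (a vowel), it takes -uz, giving *radejouz*.
*zojek*: final sound = /k/, a voiceless consonant → -dav → *zojekdav*.

sowha, radejouz, zojekdav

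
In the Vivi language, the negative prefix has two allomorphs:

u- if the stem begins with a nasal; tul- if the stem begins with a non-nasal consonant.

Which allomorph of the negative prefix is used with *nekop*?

The first consonant of *nekop* is /n/, which is a nasal, so the prefix is u-.

u-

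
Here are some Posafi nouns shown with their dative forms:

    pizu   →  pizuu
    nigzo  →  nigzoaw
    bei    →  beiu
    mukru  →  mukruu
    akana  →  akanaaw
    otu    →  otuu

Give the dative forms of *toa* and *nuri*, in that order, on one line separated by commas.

toaaw, nuriu

Looking at the last vowel of each stem: -u when the last vowel of the stem is a high vowel (*pizu*, *bei*, *mukru*, *otu*); -aw when the last vowel of the stem is a non-high vowel (*nigzo*, *akana*).
Since the last vowel of *toa* is /a/ (a non-high vowel), it takes -aw, giving *toaaw*.
*nuri* — last vowel /i/ (a high vowel) → -u → *nuriu*.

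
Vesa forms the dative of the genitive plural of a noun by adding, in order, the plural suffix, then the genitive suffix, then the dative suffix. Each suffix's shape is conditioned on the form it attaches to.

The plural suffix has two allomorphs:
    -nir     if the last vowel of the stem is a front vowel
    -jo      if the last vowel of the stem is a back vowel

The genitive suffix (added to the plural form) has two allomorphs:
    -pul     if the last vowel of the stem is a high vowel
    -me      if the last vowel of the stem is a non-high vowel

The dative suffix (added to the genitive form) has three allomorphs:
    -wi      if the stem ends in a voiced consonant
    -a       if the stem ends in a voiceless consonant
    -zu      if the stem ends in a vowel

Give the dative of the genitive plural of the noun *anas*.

anasjomezu

Since the last vowel of *anas* is /a/ (a back vowel), it takes -jo, giving *anasjo*.
The plural form *anasjo* — last vowel /o/ (a non-high vowel) → -me → *anasjome*.
Since the final sound of the genitive form *anasjome* is /e/ (a vowel), it takes -zu, giving *anasjomezu*.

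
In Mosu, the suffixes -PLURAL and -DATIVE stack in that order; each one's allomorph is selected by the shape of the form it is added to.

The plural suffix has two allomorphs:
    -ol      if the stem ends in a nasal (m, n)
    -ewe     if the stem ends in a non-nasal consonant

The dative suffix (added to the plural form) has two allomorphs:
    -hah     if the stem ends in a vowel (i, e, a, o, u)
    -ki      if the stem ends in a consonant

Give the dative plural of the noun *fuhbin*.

Since the final consonant of *fuhbin* is /n/ (a nasal), it takes -ol, giving *fuhbinol*.
The plural form *fuhbinol*: final sound = /l/, a consonant → -ki → *fuhbinolki*.

fuhbinolki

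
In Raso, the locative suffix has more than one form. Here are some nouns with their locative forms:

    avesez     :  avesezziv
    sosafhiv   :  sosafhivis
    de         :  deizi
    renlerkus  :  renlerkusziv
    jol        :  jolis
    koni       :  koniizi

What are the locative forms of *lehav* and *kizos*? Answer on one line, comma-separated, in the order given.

The alternation tracks the final sound of the stem — -ziv when the stem ends in a sibilant (*avesez*, *renlerkus*); -is when the stem ends in a non-sibilant consonant (*sosafhiv*, *jol*); -izi when the stem ends in a vowel (*de*, *koni*).
*lehav* — final sound /v/ (a non-sibilant consonant) → -is → *lehavis*.
*kizos*: final sound = /s/, a sibilant → -ziv → *kizosziv*.

lehavis, kizosziv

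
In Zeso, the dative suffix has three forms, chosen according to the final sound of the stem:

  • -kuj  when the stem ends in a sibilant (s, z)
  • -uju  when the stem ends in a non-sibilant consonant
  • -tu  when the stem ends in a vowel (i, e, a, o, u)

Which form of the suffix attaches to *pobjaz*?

The final sound of *pobjaz* is /z/, which is a sibilant, so the suffix is -kuj.

-kuj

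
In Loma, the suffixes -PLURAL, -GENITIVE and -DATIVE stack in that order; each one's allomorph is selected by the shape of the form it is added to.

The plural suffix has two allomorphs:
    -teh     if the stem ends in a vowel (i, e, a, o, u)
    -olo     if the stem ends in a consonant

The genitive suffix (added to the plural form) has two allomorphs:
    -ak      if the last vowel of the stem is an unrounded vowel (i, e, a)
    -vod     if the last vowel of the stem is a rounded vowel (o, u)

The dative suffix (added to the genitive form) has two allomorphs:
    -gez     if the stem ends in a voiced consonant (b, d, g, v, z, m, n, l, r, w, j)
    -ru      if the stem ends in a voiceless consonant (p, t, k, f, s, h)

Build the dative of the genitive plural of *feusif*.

The final sound of *feusif* is /f/, which is a consonant, so the plural suffix is -olo, giving *feusifolo*.
The last vowel of the plural form *feusifolo* is /o/, which is a rounded vowel, so the genitive suffix is -vod, giving *feusifolovod*.
Since the final consonant of the genitive form *feusifolovod* is /d/ (voiced), it takes -gez, giving *feusifolovodgez*.

feusifolovodgez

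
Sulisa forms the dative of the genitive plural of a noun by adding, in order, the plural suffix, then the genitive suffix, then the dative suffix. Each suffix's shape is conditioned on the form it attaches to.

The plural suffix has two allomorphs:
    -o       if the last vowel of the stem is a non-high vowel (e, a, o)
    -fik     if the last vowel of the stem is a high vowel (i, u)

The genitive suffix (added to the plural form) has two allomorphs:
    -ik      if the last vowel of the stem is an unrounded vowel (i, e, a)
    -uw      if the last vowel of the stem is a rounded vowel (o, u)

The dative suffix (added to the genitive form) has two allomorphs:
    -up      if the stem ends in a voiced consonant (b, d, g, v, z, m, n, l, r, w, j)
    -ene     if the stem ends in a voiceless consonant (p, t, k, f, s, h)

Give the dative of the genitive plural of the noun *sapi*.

The last vowel of *sapi* is /i/, which is a high vowel, so the plural suffix is -fik, giving *sapifik*.
The plural form *sapifik*: last vowel = /i/, an unrounded vowel → -ik → *sapifikik*.
The final consonant of the genitive form *sapifikik* is /k/, which is voiceless, so the dative suffix is -ene, giving *sapifikikene*.

sapifikikene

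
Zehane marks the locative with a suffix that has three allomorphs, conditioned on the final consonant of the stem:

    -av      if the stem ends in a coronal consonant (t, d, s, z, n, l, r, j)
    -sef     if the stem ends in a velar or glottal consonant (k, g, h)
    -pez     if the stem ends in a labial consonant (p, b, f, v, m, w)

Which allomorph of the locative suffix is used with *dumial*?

-av

The final consonant of *dumial* is /l/, which is coronal, so the suffix is -av.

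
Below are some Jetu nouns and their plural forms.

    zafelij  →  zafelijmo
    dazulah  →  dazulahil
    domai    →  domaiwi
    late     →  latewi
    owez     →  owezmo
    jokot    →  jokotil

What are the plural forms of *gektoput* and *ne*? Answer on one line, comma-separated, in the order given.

gektoputil, newi

The pattern is voicing of the final sound: -il when the stem ends in a voiceless consonant (*dazulah*, *jokot*); -mo when the stem ends in a voiced consonant (*zafelij*, *owez*); -wi when the stem ends in a vowel (*domai*, *late*).
The final sound of *gektoput* is /t/, which is a voiceless consonant, so the suffix is -il, giving *gektoputil*.
Since the final sound of *ne* is /e/ (a vowel), it takes -wi, giving *newi*.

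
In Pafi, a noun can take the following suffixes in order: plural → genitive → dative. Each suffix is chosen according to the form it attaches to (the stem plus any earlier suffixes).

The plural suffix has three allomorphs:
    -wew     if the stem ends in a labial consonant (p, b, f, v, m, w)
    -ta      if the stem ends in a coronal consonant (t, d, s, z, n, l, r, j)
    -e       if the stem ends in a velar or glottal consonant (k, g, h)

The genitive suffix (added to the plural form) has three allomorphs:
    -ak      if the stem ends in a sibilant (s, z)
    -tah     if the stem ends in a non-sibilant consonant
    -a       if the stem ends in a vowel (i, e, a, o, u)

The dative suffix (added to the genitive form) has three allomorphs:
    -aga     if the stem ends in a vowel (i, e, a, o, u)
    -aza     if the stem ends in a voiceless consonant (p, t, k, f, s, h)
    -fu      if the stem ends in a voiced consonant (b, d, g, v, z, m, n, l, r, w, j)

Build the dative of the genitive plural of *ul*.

ultaaaga

The final consonant of *ul* is /l/, which is coronal, so the plural suffix is -ta, giving *ulta*.
The final sound of the plural form *ulta* is /a/, which is a vowel, so the genitive suffix is -a, giving *ultaa*.
Since the final sound of the genitive form *ultaa* is /a/ (a vowel), it takes -aga, giving *ultaaaga*.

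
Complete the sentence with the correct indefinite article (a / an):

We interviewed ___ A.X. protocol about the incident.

an

The indefinite article is chosen by the initial *sound* of the following word, not its spelling.
The initialism *A.X.* is read letter by letter; the first letter, A, is pronounced /eɪ/, which begins with a vowel sound.
So the article is *an*: We interviewed an A.X. protocol about the incident.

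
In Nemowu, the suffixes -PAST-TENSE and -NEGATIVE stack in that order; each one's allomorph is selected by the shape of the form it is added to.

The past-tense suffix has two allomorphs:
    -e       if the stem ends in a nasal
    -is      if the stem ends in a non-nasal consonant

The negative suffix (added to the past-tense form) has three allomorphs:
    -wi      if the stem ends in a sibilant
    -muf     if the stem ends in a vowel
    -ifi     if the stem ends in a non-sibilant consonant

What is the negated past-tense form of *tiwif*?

*tiwif* — final consonant /f/ (non-nasal) → -is → *tiwifis*.
The past-tense form *tiwifis*: final sound = /s/, a sibilant → -wi → *tiwifiswi*.

tiwifiswi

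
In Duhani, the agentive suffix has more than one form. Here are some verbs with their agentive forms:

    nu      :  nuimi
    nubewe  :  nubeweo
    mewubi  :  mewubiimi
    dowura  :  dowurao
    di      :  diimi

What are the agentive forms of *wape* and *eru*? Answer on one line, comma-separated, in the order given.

wapeo, eruimi

The suffix is conditioned by the last vowel: -imi when the last vowel of the stem is a high vowel (*nu*, *mewubi*, *di*); -o when the last vowel of the stem is a non-high vowel (*nubewe*, *dowura*).
*wape*: last vowel = /e/, a non-high vowel → -o → *wapeo*.
*eru*: last vowel = /u/, a high vowel → -imi → *eruimi*.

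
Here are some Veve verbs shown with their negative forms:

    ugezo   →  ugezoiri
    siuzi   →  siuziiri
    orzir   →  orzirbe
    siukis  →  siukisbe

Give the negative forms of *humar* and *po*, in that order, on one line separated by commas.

humarbe, poiri

Looking at the final sound of each stem: -be when the stem ends in a consonant (*orzir*, *siukis*); -iri when the stem ends in a vowel (*ugezo*, *siuzi*).
*humar* — final sound /r/ (a consonant) → -be → *humarbe*.
*po* — final sound /o/ (a vowel) → -iri → *poiri*.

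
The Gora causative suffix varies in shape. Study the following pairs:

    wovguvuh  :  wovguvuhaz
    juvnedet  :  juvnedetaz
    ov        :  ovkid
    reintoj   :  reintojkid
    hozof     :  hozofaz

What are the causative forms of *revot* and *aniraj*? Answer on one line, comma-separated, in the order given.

The suffix is conditioned by the final consonant: -az when the stem ends in a voiceless consonant (*wovguvuh*, *juvnedet*, *hozof*); -kid when the stem ends in a voiced consonant (*ov*, *reintoj*).
The final consonant of *revot* is /t/, which is voiceless, so the suffix is -az, giving *revotaz*.
The final consonant of *aniraj* is /j/, which is voiced, so the suffix is -kid, giving *anirajkid*.

revotaz, anirajkid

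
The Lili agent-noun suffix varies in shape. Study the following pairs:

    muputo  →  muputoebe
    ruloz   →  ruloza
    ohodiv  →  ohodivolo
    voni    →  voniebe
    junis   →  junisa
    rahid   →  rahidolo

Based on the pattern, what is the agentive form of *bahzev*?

The pattern is sibilance of the final sound: -a when the stem ends in a sibilant (*ruloz*, *junis*); -olo when the stem ends in a non-sibilant consonant (*ohodiv*, *rahid*); -ebe when the stem ends in a vowel (*muputo*, *voni*).
The final sound of *bahzev* is /v/, which is a non-sibilant consonant, so the suffix is -olo, giving *bahzevolo*.

bahzevolo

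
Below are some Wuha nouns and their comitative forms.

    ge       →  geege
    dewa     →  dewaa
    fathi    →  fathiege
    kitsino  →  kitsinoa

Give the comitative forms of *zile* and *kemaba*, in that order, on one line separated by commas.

The suffix is conditioned by the last vowel: -ege when the last vowel of the stem is a front vowel (*ge*, *fathi*); -a when the last vowel of the stem is a back vowel (*dewa*, *kitsino*).
The last vowel of *zile* is /e/, which is a front vowel, so the suffix is -ege, giving *zileege*.
*kemaba* — last vowel /a/ (a back vowel) → -a → *kemabaa*.

zileege, kemabaa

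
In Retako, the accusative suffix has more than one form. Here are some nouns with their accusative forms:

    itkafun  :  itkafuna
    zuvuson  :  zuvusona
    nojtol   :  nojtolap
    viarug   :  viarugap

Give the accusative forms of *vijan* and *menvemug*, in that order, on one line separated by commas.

vijana, menvemugap

The suffix is conditioned by the final consonant: -a when the stem ends in a nasal (*itkafun*, *zuvuson*); -ap when the stem ends in a non-nasal consonant (*nojtol*, *viarug*).
*vijan* — final consonant /n/ (a nasal) → -a → *vijana*.
*menvemug*: final consonant = /g/, non-nasal → -ap → *menvemugap*.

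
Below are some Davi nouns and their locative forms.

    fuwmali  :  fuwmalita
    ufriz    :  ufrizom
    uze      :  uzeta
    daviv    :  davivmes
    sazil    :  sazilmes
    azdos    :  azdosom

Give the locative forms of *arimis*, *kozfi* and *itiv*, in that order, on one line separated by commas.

arimisom, kozfita, itivmes

The alternation tracks the final sound of the stem — -om when the stem ends in a sibilant (*ufriz*, *azdos*); -mes when the stem ends in a non-sibilant consonant (*daviv*, *sazil*); -ta when the stem ends in a vowel (*fuwmali*, *uze*).
The final sound of *arimis* is /s/, which is a sibilant, so the suffix is -om, giving *arimisom*.
*kozfi*: final sound = /i/, a vowel → -ta → *kozfita*.
The final sound of *itiv* is /v/, which is a non-sibilant consonant, so the suffix is -mes, giving *itivmes*.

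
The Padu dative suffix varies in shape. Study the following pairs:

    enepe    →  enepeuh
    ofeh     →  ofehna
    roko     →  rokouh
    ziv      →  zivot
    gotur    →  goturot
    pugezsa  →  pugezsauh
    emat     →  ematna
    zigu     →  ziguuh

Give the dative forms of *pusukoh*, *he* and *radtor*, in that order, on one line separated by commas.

pusukohna, heuh, radtorot

Looking at the final sound of each stem: -na when the stem ends in a voiceless consonant (*ofeh*, *emat*); -ot when the stem ends in a voiced consonant (*ziv*, *gotur*); -uh when the stem ends in a vowel (*enepe*, *roko*, *pugezsa*, *zigu*).
*pusukoh*: final sound = /h/, a voiceless consonant → -na → *pusukohna*.
The final sound of *he* is /e/, which is a vowel, so the suffix is -uh, giving *heuh*.
*radtor*: final sound = /r/, a voiced consonant → -ot → *radtorot*.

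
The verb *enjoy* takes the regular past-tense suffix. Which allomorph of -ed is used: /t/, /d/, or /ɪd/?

/d/

The stem *enjoy* ends in a voiced sound other than /d/.
The -ed suffix is realized as /ɪd/ after /t, d/; as /t/ after other voiceless consonants; and as /d/ after other voiced sounds.
So -ed on *enjoy* is pronounced /d/.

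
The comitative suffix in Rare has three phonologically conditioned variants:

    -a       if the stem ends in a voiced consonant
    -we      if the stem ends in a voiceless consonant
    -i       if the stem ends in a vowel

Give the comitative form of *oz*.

oza

The final sound of *oz* is /z/, which is a voiced consonant, so the suffix is -a, giving *oza*.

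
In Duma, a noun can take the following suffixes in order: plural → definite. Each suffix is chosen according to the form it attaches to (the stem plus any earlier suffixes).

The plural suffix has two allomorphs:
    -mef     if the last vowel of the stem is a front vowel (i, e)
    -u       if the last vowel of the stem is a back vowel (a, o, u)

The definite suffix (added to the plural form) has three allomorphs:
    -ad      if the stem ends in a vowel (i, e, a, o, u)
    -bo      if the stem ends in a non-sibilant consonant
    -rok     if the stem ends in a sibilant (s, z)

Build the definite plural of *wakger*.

The last vowel of *wakger* is /e/, which is a front vowel, so the plural suffix is -mef, giving *wakgermef*.
Since the final sound of the plural form *wakgermef* is /f/ (a non-sibilant consonant), it takes -bo, giving *wakgermefbo*.

wakgermefbo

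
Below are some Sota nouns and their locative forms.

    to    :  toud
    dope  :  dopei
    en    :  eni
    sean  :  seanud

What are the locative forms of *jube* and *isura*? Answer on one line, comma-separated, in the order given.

The alternation tracks the last vowel of the stem — -i when the last vowel of the stem is a front vowel (*dope*, *en*); -ud when the last vowel of the stem is a back vowel (*to*, *sean*).
Since the last vowel of *jube* is /e/ (a front vowel), it takes -i, giving *jubei*.
*isura* — last vowel /a/ (a back vowel) → -ud → *isuraud*.

jubei, isuraud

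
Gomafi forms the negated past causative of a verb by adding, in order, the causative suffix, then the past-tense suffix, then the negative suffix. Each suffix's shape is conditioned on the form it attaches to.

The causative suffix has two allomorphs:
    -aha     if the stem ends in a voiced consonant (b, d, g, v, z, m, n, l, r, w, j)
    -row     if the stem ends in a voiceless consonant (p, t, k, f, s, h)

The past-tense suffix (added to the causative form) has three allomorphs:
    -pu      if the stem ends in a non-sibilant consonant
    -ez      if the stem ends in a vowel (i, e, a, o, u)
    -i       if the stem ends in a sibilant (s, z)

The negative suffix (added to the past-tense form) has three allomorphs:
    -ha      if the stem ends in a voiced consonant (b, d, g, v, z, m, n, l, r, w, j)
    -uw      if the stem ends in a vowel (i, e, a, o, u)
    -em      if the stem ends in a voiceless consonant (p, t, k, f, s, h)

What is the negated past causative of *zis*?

*zis*: final consonant = /s/, voiceless → -row → *zisrow*.
The final sound of the causative form *zisrow* is /w/, which is a non-sibilant consonant, so the past-tense suffix is -pu, giving *zisrowpu*.
Since the final sound of the past-tense form *zisrowpu* is /u/ (a vowel), it takes -uw, giving *zisrowpuuw*.

zisrowpuuw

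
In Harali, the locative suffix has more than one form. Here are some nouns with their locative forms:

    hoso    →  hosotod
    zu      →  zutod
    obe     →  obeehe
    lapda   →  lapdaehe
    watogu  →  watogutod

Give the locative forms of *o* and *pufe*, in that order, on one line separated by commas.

otod, pufeehe

The suffix is conditioned by the last vowel: -tod when the last vowel of the stem is a rounded vowel (*hoso*, *zu*, *watogu*); -ehe when the last vowel of the stem is an unrounded vowel (*obe*, *lapda*).
The last vowel of *o* is /o/, which is a rounded vowel, so the suffix is -tod, giving *otod*.
*pufe*: last vowel = /e/, an unrounded vowel → -ehe → *pufeehe*.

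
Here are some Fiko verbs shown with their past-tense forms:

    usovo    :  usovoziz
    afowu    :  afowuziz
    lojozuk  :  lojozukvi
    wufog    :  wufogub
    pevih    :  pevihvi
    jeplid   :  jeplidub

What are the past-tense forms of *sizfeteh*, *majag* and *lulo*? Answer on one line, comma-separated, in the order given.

sizfetehvi, majagub, luloziz

Looking at the final sound of each stem: -vi when the stem ends in a voiceless consonant (*lojozuk*, *pevih*); -ub when the stem ends in a voiced consonant (*wufog*, *jeplid*); -ziz when the stem ends in a vowel (*usovo*, *afowu*).
The final sound of *sizfeteh* is /h/, which is a voiceless consonant, so the suffix is -vi, giving *sizfetehvi*.
*majag* — final sound /g/ (a voiced consonant) → -ub → *majagub*.
*lulo* — final sound /o/ (a vowel) → -ziz → *luloziz*.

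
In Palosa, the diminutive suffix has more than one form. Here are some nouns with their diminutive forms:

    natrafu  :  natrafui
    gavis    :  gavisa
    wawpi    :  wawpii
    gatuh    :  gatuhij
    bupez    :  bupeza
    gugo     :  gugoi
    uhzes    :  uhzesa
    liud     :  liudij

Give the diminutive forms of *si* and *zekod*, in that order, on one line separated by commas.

sii, zekodij

Looking at the final sound of each stem: -a when the stem ends in a sibilant (*gavis*, *bupez*, *uhzes*); -ij when the stem ends in a non-sibilant consonant (*gatuh*, *liud*); -i when the stem ends in a vowel (*natrafu*, *wawpi*, *gugo*).
*si*: final sound = /i/, a vowel → -i → *sii*.
*zekod* — final sound /d/ (a non-sibilant consonant) → -ij → *zekodij*.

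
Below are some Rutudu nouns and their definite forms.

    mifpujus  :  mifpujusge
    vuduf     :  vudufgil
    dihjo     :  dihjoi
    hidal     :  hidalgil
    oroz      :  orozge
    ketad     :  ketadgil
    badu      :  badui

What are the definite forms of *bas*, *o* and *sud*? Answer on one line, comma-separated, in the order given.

basge, oi, sudgil

The pattern is sibilance of the final sound: -ge when the stem ends in a sibilant (*mifpujus*, *oroz*); -gil when the stem ends in a non-sibilant consonant (*vuduf*, *hidal*, *ketad*); -i when the stem ends in a vowel (*dihjo*, *badu*).
The final sound of *bas* is /s/, which is a sibilant, so the suffix is -ge, giving *basge*.
Since the final sound of *o* is /o/ (a vowel), it takes -i, giving *oi*.
The final sound of *sud* is /d/, which is a non-sibilant consonant, so the suffix is -gil, giving *sudgil*.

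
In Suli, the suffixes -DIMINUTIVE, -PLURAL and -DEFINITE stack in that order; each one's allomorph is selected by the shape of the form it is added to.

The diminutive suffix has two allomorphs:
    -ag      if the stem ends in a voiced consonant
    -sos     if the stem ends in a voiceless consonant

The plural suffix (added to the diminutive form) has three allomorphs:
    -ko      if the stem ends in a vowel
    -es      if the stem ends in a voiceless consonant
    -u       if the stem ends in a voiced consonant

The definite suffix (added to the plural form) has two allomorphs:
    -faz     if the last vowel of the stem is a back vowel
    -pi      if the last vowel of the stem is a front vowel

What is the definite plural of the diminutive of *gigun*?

gigunagufaz

Since the final consonant of *gigun* is /n/ (voiced), it takes -ag, giving *gigunag*.
The final sound of the diminutive form *gigunag* is /g/, which is a voiced consonant, so the plural suffix is -u, giving *gigunagu*.
The last vowel of the plural form *gigunagu* is /u/, which is a back vowel, so the definite suffix is -faz, giving *gigunagufaz*.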